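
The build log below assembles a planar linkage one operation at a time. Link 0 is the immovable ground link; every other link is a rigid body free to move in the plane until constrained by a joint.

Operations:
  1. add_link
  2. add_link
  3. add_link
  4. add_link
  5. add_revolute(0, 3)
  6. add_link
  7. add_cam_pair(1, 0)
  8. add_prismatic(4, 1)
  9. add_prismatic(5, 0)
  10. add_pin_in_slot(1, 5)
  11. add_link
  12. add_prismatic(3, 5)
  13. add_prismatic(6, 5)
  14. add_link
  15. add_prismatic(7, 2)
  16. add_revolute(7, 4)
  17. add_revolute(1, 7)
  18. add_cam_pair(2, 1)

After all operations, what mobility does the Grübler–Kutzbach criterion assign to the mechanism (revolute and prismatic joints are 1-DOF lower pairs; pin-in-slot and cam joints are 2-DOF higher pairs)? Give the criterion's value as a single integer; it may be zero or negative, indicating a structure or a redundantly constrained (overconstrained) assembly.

[1;0;0] (link 0 is ground)
L+ [2;0;0]
L+ [3;0;0]
L+ [4;0;0]
L+ [5;0;0]
R(0,3)∈J1 [5;1;0]
L+ [6;1;0]
C(1,0)∈J2 [6;1;1]
P(4,1)∈J1 [6;2;1]
P(5,0)∈J1 [6;3;1]
PS(1,5)∈J2 [6;3;2]
L+ [7;3;2]
P(3,5)∈J1 [7;4;2]
P(6,5)∈J1 [7;5;2]
L+ [8;5;2]
P(7,2)∈J1 [8;6;2]
R(7,4)∈J1 [8;7;2]
R(1,7)∈J1 [8;8;2]
C(2,1)∈J2 [8;8;3]
mobility = 21 − 16 − 3 = 2

M = 2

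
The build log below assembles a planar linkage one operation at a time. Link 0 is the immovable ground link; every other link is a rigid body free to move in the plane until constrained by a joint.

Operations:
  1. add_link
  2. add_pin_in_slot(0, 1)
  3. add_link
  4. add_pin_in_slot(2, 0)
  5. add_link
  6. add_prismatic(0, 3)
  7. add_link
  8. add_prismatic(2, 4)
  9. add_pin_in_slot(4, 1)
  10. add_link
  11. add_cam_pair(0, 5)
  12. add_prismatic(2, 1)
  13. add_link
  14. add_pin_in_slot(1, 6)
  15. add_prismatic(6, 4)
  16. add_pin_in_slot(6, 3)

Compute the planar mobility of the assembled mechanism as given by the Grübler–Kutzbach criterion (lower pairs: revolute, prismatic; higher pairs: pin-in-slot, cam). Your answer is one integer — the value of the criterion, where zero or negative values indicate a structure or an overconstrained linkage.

L=1 J1=0 J2=0
add link → L=2 J1=0 J2=0
PS@0,1 dof=2 J2 → L=2 J1=0 J2=1
add link → L=3 J1=0 J2=1
PS@2,0 dof=2 J2 → L=3 J1=0 J2=2
add link → L=4 J1=0 J2=2
P@0,3 dof=1 J1 → L=4 J1=1 J2=2
add link → L=5 J1=1 J2=2
P@2,4 dof=1 J1 → L=5 J1=2 J2=2
PS@4,1 dof=2 J2 → L=5 J1=2 J2=3
add link → L=6 J1=2 J2=3
C@0,5 dof=2 J2 → L=6 J1=2 J2=4
P@2,1 dof=1 J1 → L=6 J1=3 J2=4
add link → L=7 J1=3 J2=4
PS@1,6 dof=2 J2 → L=7 J1=3 J2=5
P@6,4 dof=1 J1 → L=7 J1=4 J2=5
PS@6,3 dof=2 J2 → L=7 J1=4 J2=6
M=3(L−1)−2J1−J2=3·6−2·4−6=4

M = 4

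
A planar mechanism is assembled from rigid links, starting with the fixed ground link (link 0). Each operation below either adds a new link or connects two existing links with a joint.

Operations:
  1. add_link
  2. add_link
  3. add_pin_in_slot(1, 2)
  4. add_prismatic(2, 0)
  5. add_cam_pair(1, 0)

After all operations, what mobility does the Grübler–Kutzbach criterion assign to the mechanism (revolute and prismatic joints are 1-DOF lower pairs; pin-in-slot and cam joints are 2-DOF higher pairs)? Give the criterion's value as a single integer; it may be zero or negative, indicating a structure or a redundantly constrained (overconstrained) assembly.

M = 2

ground; <1,0,0>
#1 <2,0,0>
#2 <3,0,0>
PS:1↔2 J2 <3,0,1>
P:2↔0 J1 <3,1,1>
C:1↔0 J2 <3,1,2>
3×2 − 2×1 − 1×2 = 2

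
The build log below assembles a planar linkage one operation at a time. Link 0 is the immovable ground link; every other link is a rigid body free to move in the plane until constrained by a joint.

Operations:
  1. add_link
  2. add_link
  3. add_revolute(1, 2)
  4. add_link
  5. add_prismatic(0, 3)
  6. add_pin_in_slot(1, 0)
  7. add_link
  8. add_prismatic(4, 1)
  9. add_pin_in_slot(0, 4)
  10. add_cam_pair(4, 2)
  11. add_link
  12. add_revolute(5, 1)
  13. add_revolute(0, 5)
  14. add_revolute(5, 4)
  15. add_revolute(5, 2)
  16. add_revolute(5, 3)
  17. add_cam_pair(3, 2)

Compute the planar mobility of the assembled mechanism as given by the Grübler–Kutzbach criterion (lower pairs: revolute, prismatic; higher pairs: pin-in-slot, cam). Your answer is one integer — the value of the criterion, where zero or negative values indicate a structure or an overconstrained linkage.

M = -5

ground; <1,0,0>
#1 <2,0,0>
#2 <3,0,0>
R:1↔2 J1 <3,1,0>
#3 <4,1,0>
P:0↔3 J1 <4,2,0>
PS:1↔0 J2 <4,2,1>
#4 <5,2,1>
P:4↔1 J1 <5,3,1>
PS:0↔4 J2 <5,3,2>
C:4↔2 J2 <5,3,3>
#5 <6,3,3>
R:5↔1 J1 <6,4,3>
R:0↔5 J1 <6,5,3>
R:5↔4 J1 <6,6,3>
R:5↔2 J1 <6,7,3>
R:5↔3 J1 <6,8,3>
C:3↔2 J2 <6,8,4>
3×5 − 2×8 − 1×4 = -5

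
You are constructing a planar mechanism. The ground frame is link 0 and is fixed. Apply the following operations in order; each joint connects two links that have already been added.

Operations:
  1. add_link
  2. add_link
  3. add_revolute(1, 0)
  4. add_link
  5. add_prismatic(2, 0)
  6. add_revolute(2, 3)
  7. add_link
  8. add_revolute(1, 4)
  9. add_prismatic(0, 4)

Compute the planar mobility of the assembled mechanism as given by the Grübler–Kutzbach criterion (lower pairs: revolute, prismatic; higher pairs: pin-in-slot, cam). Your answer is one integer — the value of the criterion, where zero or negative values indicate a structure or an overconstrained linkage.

[1;0;0] (link 0 is ground)
L+ [2;0;0]
L+ [3;0;0]
R(1,0)∈J1 [3;1;0]
L+ [4;1;0]
P(2,0)∈J1 [4;2;0]
R(2,3)∈J1 [4;3;0]
L+ [5;3;0]
R(1,4)∈J1 [5;4;0]
P(0,4)∈J1 [5;5;0]
mobility = 12 − 10 − 0 = 2

M = 2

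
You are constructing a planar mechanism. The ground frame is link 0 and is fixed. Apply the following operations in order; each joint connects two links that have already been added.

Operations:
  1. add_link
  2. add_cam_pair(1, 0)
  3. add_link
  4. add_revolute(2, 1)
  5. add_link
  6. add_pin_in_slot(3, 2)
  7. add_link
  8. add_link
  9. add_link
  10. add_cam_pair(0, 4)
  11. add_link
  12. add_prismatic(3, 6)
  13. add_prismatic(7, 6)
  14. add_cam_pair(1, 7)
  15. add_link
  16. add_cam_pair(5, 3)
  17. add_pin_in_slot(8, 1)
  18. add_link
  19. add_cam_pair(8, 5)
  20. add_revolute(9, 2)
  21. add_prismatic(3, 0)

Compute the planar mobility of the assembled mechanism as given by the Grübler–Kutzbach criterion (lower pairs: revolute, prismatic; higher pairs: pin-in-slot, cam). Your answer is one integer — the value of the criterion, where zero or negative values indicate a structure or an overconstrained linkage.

M = 10

L=1 J1=0 J2=0
add link → L=2 J1=0 J2=0
C@1,0 dof=2 J2 → L=2 J1=0 J2=1
add link → L=3 J1=0 J2=1
R@2,1 dof=1 J1 → L=3 J1=1 J2=1
add link → L=4 J1=1 J2=1
PS@3,2 dof=2 J2 → L=4 J1=1 J2=2
add link → L=5 J1=1 J2=2
add link → L=6 J1=1 J2=2
add link → L=7 J1=1 J2=2
C@0,4 dof=2 J2 → L=7 J1=1 J2=3
add link → L=8 J1=1 J2=3
P@3,6 dof=1 J1 → L=8 J1=2 J2=3
P@7,6 dof=1 J1 → L=8 J1=3 J2=3
C@1,7 dof=2 J2 → L=8 J1=3 J2=4
add link → L=9 J1=3 J2=4
C@5,3 dof=2 J2 → L=9 J1=3 J2=5
PS@8,1 dof=2 J2 → L=9 J1=3 J2=6
add link → L=10 J1=3 J2=6
C@8,5 dof=2 J2 → L=10 J1=3 J2=7
R@9,2 dof=1 J1 → L=10 J1=4 J2=7
P@3,0 dof=1 J1 → L=10 J1=5 J2=7
M=3(L−1)−2J1−J2=3·9−2·5−7=10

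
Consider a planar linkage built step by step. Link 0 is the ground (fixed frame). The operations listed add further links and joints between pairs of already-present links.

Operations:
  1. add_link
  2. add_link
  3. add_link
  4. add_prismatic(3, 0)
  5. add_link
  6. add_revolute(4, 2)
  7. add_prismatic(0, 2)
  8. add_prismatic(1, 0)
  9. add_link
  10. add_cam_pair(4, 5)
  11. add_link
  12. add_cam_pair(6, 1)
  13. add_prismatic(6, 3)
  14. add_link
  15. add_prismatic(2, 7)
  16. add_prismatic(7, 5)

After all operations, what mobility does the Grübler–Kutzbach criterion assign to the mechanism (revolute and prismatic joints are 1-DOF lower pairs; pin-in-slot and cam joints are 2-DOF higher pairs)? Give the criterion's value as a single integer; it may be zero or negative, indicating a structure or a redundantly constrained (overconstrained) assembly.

M = 5

ground; <1,0,0>
#1 <2,0,0>
#2 <3,0,0>
#3 <4,0,0>
P:3↔0 J1 <4,1,0>
#4 <5,1,0>
R:4↔2 J1 <5,2,0>
P:0↔2 J1 <5,3,0>
P:1↔0 J1 <5,4,0>
#5 <6,4,0>
C:4↔5 J2 <6,4,1>
#6 <7,4,1>
C:6↔1 J2 <7,4,2>
P:6↔3 J1 <7,5,2>
#7 <8,5,2>
P:2↔7 J1 <8,6,2>
P:7↔5 J1 <8,7,2>
3×7 − 2×7 − 1×2 = 5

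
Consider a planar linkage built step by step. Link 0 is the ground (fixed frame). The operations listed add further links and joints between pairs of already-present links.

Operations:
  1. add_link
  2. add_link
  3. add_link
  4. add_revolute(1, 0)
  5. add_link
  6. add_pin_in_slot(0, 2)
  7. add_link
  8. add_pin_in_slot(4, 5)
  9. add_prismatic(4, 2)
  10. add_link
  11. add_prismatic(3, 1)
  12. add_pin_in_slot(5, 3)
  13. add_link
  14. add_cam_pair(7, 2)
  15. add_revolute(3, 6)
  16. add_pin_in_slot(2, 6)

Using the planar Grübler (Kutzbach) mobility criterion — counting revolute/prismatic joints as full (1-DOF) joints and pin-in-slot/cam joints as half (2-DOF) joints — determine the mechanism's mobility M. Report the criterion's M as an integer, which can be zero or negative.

ground; <1,0,0>
#1 <2,0,0>
#2 <3,0,0>
#3 <4,0,0>
R:1↔0 J1 <4,1,0>
#4 <5,1,0>
PS:0↔2 J2 <5,1,1>
#5 <6,1,1>
PS:4↔5 J2 <6,1,2>
P:4↔2 J1 <6,2,2>
#6 <7,2,2>
P:3↔1 J1 <7,3,2>
PS:5↔3 J2 <7,3,3>
#7 <8,3,3>
C:7↔2 J2 <8,3,4>
R:3↔6 J1 <8,4,4>
PS:2↔6 J2 <8,4,5>
3×7 − 2×4 − 1×5 = 8

M = 8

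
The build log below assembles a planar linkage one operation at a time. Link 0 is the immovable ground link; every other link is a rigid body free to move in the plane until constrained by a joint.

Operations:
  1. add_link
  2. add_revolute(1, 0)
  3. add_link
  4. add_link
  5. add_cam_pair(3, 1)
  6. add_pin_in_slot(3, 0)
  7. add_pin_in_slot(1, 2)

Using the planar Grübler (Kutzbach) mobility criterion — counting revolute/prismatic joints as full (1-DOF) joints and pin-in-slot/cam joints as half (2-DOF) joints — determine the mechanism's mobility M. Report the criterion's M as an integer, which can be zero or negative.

L=1 J1=0 J2=0
add link → L=2 J1=0 J2=0
R@1,0 dof=1 J1 → L=2 J1=1 J2=0
add link → L=3 J1=1 J2=0
add link → L=4 J1=1 J2=0
C@3,1 dof=2 J2 → L=4 J1=1 J2=1
PS@3,0 dof=2 J2 → L=4 J1=1 J2=2
PS@1,2 dof=2 J2 → L=4 J1=1 J2=3
M=3(L−1)−2J1−J2=3·3−2·1−3=4

M = 4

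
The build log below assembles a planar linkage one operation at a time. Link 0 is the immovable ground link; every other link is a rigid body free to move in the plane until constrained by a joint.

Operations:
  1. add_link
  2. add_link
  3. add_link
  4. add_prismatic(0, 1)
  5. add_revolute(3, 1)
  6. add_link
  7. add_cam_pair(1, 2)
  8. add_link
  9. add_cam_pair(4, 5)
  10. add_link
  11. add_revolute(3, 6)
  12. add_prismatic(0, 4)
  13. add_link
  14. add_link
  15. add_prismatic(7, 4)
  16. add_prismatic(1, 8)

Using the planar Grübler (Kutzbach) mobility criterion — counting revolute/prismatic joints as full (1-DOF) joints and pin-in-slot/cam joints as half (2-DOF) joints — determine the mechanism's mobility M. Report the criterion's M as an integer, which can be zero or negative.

link 0 = ground. State L|J1|J2 = 1|0|0
+link1  2|0|0
+link2  3|0|0
+link3  4|0|0
P(0,1) f=1→J1  4|1|0
R(3,1) f=1→J1  4|2|0
+link4  5|2|0
C(1,2) f=2→J2  5|2|1
+link5  6|2|1
C(4,5) f=2→J2  6|2|2
+link6  7|2|2
R(3,6) f=1→J1  7|3|2
P(0,4) f=1→J1  7|4|2
+link7  8|4|2
+link8  9|4|2
P(7,4) f=1→J1  9|5|2
P(1,8) f=1→J1  9|6|2
M = 3(9−1)−2·6−2 = 24−12−2 = 10

M = 10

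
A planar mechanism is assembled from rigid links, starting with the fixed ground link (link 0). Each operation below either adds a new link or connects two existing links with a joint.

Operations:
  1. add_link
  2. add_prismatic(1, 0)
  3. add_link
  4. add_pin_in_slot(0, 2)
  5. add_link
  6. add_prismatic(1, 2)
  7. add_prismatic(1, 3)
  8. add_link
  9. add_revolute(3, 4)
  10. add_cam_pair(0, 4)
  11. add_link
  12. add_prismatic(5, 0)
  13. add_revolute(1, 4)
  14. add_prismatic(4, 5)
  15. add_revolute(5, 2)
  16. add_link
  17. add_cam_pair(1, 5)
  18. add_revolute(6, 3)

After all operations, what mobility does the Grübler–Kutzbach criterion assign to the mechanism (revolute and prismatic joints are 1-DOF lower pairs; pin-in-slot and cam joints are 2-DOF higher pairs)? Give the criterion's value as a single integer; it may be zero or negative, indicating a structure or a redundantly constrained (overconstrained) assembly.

M = -3

L=1 J1=0 J2=0
add link → L=2 J1=0 J2=0
P@1,0 dof=1 J1 → L=2 J1=1 J2=0
add link → L=3 J1=1 J2=0
PS@0,2 dof=2 J2 → L=3 J1=1 J2=1
add link → L=4 J1=1 J2=1
P@1,2 dof=1 J1 → L=4 J1=2 J2=1
P@1,3 dof=1 J1 → L=4 J1=3 J2=1
add link → L=5 J1=3 J2=1
R@3,4 dof=1 J1 → L=5 J1=4 J2=1
C@0,4 dof=2 J2 → L=5 J1=4 J2=2
add link → L=6 J1=4 J2=2
P@5,0 dof=1 J1 → L=6 J1=5 J2=2
R@1,4 dof=1 J1 → L=6 J1=6 J2=2
P@4,5 dof=1 J1 → L=6 J1=7 J2=2
R@5,2 dof=1 J1 → L=6 J1=8 J2=2
add link → L=7 J1=8 J2=2
C@1,5 dof=2 J2 → L=7 J1=8 J2=3
R@6,3 dof=1 J1 → L=7 J1=9 J2=3
M=3(L−1)−2J1−J2=3·6−2·9−3=-3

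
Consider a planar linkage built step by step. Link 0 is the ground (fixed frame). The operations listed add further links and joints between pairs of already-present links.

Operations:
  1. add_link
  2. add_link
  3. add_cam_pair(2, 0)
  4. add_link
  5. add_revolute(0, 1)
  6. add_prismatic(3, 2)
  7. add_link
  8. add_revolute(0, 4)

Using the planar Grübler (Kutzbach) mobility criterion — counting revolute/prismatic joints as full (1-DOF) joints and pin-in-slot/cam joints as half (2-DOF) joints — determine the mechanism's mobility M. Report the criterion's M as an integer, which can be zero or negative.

M = 5

ground; <1,0,0>
#1 <2,0,0>
#2 <3,0,0>
C:2↔0 J2 <3,0,1>
#3 <4,0,1>
R:0↔1 J1 <4,1,1>
P:3↔2 J1 <4,2,1>
#4 <5,2,1>
R:0↔4 J1 <5,3,1>
3×4 − 2×3 − 1×1 = 5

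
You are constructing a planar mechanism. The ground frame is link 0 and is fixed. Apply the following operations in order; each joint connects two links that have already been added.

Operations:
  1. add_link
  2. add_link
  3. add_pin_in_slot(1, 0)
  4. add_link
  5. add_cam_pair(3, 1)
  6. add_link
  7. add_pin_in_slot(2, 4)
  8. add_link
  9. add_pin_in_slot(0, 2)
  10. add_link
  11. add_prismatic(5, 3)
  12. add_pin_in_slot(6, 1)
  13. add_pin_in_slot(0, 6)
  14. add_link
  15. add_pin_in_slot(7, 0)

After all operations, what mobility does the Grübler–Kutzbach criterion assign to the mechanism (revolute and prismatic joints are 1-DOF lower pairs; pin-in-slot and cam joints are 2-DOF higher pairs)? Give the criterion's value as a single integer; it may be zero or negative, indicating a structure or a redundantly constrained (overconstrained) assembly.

M = 12

(L,J1,J2)=(1,0,0); link0 fixed
link1: (2,0,0)
link2: (3,0,0)
PS 1-0 [J2]: (3,0,1)
link3: (4,0,1)
C 3-1 [J2]: (4,0,2)
link4: (5,0,2)
PS 2-4 [J2]: (5,0,3)
link5: (6,0,3)
PS 0-2 [J2]: (6,0,4)
link6: (7,0,4)
P 5-3 [J1]: (7,1,4)
PS 6-1 [J2]: (7,1,5)
PS 0-6 [J2]: (7,1,6)
link7: (8,1,6)
PS 7-0 [J2]: (8,1,7)
Grübler: 3·7 − 2·1 − 7 = 12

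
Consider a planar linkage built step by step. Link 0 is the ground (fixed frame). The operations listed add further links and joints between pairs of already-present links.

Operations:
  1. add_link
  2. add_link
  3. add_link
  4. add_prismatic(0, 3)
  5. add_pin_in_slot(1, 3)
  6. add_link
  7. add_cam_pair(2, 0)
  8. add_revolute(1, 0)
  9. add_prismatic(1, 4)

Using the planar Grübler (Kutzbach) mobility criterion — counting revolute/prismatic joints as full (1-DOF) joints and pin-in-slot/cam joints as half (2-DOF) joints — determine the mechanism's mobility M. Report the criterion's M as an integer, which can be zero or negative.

M = 4

link 0 = ground. State L|J1|J2 = 1|0|0
+link1  2|0|0
+link2  3|0|0
+link3  4|0|0
P(0,3) f=1→J1  4|1|0
PS(1,3) f=2→J2  4|1|1
+link4  5|1|1
C(2,0) f=2→J2  5|1|2
R(1,0) f=1→J1  5|2|2
P(1,4) f=1→J1  5|3|2
M = 3(5−1)−2·3−2 = 12−6−2 = 4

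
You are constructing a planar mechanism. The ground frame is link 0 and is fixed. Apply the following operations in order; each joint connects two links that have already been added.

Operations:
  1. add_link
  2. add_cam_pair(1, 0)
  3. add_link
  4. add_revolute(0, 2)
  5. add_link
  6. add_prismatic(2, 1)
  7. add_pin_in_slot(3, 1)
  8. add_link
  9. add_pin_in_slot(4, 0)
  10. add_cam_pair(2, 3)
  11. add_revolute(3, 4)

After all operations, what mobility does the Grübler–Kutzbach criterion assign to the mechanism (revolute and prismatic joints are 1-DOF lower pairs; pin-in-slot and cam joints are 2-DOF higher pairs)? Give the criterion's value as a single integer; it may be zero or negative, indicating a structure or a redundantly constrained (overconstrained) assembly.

M = 2

L=1 J1=0 J2=0
add link → L=2 J1=0 J2=0
C@1,0 dof=2 J2 → L=2 J1=0 J2=1
add link → L=3 J1=0 J2=1
R@0,2 dof=1 J1 → L=3 J1=1 J2=1
add link → L=4 J1=1 J2=1
P@2,1 dof=1 J1 → L=4 J1=2 J2=1
PS@3,1 dof=2 J2 → L=4 J1=2 J2=2
add link → L=5 J1=2 J2=2
PS@4,0 dof=2 J2 → L=5 J1=2 J2=3
C@2,3 dof=2 J2 → L=5 J1=2 J2=4
R@3,4 dof=1 J1 → L=5 J1=3 J2=4
M=3(L−1)−2J1−J2=3·4−2·3−4=2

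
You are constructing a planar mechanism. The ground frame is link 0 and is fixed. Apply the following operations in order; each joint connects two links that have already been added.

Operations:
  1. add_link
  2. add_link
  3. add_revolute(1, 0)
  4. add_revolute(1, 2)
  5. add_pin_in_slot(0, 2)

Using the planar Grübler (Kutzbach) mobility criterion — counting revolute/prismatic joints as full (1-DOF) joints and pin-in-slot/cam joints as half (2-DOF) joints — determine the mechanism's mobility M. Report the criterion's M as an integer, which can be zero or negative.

M = 1

L=1 J1=0 J2=0
add link → L=2 J1=0 J2=0
add link → L=3 J1=0 J2=0
R@1,0 dof=1 J1 → L=3 J1=1 J2=0
R@1,2 dof=1 J1 → L=3 J1=2 J2=0
PS@0,2 dof=2 J2 → L=3 J1=2 J2=1
M=3(L−1)−2J1−J2=3·2−2·2−1=1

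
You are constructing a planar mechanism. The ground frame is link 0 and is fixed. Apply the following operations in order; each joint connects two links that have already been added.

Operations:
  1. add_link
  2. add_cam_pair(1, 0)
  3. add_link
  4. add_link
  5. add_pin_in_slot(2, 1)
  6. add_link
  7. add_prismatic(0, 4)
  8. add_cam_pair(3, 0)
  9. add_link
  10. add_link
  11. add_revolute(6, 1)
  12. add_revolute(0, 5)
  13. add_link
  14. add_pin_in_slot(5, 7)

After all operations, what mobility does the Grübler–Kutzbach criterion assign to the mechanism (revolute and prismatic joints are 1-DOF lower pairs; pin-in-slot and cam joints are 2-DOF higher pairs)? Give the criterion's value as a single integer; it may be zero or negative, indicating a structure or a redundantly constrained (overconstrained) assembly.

[1;0;0] (link 0 is ground)
L+ [2;0;0]
C(1,0)∈J2 [2;0;1]
L+ [3;0;1]
L+ [4;0;1]
PS(2,1)∈J2 [4;0;2]
L+ [5;0;2]
P(0,4)∈J1 [5;1;2]
C(3,0)∈J2 [5;1;3]
L+ [6;1;3]
L+ [7;1;3]
R(6,1)∈J1 [7;2;3]
R(0,5)∈J1 [7;3;3]
L+ [8;3;3]
PS(5,7)∈J2 [8;3;4]
mobility = 21 − 6 − 4 = 11

M = 11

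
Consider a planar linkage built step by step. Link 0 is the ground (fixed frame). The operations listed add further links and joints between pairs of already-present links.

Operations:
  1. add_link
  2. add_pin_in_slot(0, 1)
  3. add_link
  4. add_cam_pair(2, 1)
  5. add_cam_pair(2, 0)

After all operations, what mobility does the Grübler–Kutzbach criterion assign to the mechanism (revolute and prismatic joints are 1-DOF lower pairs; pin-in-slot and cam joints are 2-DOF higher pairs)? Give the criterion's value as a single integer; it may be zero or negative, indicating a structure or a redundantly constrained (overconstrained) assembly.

[1;0;0] (link 0 is ground)
L+ [2;0;0]
PS(0,1)∈J2 [2;0;1]
L+ [3;0;1]
C(2,1)∈J2 [3;0;2]
C(2,0)∈J2 [3;0;3]
mobility = 6 − 0 − 3 = 3

M = 3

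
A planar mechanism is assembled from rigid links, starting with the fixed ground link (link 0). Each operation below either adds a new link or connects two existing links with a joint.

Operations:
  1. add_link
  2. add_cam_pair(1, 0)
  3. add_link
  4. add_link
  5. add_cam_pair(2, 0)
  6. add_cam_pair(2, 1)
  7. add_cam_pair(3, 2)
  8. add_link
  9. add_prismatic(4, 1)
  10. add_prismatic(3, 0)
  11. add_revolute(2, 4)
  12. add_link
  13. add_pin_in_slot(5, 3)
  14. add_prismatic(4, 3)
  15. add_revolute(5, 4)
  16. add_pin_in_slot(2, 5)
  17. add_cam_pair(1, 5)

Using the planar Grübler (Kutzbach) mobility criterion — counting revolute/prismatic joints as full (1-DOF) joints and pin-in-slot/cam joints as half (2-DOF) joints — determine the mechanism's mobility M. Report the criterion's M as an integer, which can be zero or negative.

(L,J1,J2)=(1,0,0); link0 fixed
link1: (2,0,0)
C 1-0 [J2]: (2,0,1)
link2: (3,0,1)
link3: (4,0,1)
C 2-0 [J2]: (4,0,2)
C 2-1 [J2]: (4,0,3)
C 3-2 [J2]: (4,0,4)
link4: (5,0,4)
P 4-1 [J1]: (5,1,4)
P 3-0 [J1]: (5,2,4)
R 2-4 [J1]: (5,3,4)
link5: (6,3,4)
PS 5-3 [J2]: (6,3,5)
P 4-3 [J1]: (6,4,5)
R 5-4 [J1]: (6,5,5)
PS 2-5 [J2]: (6,5,6)
C 1-5 [J2]: (6,5,7)
Grübler: 3·5 − 2·5 − 7 = -2

M = -2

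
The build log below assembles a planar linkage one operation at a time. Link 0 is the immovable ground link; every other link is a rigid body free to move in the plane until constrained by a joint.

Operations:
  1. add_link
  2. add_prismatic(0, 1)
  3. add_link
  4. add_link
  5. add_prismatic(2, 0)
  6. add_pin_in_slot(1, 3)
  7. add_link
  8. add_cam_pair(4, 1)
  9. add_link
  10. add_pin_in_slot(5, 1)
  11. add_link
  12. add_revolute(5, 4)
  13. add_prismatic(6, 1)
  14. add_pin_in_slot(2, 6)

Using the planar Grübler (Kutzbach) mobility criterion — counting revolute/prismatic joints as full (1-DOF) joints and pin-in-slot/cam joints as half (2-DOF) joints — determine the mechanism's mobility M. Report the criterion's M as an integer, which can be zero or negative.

L=1 J1=0 J2=0
add link → L=2 J1=0 J2=0
P@0,1 dof=1 J1 → L=2 J1=1 J2=0
add link → L=3 J1=1 J2=0
add link → L=4 J1=1 J2=0
P@2,0 dof=1 J1 → L=4 J1=2 J2=0
PS@1,3 dof=2 J2 → L=4 J1=2 J2=1
add link → L=5 J1=2 J2=1
C@4,1 dof=2 J2 → L=5 J1=2 J2=2
add link → L=6 J1=2 J2=2
PS@5,1 dof=2 J2 → L=6 J1=2 J2=3
add link → L=7 J1=2 J2=3
R@5,4 dof=1 J1 → L=7 J1=3 J2=3
P@6,1 dof=1 J1 → L=7 J1=4 J2=3
PS@2,6 dof=2 J2 → L=7 J1=4 J2=4
M=3(L−1)−2J1−J2=3·6−2·4−4=6

M = 6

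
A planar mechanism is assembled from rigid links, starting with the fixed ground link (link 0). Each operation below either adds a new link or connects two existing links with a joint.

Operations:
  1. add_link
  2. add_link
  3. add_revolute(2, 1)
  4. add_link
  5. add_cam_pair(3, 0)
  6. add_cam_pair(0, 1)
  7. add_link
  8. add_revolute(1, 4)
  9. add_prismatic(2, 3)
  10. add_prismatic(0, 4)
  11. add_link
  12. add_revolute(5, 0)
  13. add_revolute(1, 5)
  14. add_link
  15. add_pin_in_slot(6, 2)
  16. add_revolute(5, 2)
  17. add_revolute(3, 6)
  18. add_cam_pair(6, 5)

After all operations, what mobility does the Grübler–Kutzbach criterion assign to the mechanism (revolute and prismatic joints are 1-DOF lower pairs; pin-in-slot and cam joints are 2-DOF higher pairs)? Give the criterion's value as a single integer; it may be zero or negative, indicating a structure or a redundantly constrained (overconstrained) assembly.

ground; <1,0,0>
#1 <2,0,0>
#2 <3,0,0>
R:2↔1 J1 <3,1,0>
#3 <4,1,0>
C:3↔0 J2 <4,1,1>
C:0↔1 J2 <4,1,2>
#4 <5,1,2>
R:1↔4 J1 <5,2,2>
P:2↔3 J1 <5,3,2>
P:0↔4 J1 <5,4,2>
#5 <6,4,2>
R:5↔0 J1 <6,5,2>
R:1↔5 J1 <6,6,2>
#6 <7,6,2>
PS:6↔2 J2 <7,6,3>
R:5↔2 J1 <7,7,3>
R:3↔6 J1 <7,8,3>
C:6↔5 J2 <7,8,4>
3×6 − 2×8 − 1×4 = -2

M = -2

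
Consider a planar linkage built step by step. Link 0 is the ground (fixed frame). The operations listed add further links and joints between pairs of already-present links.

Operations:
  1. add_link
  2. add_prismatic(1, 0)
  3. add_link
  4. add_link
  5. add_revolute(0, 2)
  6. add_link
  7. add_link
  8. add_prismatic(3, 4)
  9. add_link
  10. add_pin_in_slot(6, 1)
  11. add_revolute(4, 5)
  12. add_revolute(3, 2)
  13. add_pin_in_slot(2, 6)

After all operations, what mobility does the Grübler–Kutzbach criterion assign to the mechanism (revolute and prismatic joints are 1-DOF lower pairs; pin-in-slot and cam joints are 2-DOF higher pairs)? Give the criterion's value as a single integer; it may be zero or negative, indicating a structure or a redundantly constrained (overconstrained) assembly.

M = 6

link 0 = ground. State L|J1|J2 = 1|0|0
+link1  2|0|0
P(1,0) f=1→J1  2|1|0
+link2  3|1|0
+link3  4|1|0
R(0,2) f=1→J1  4|2|0
+link4  5|2|0
+link5  6|2|0
P(3,4) f=1→J1  6|3|0
+link6  7|3|0
PS(6,1) f=2→J2  7|3|1
R(4,5) f=1→J1  7|4|1
R(3,2) f=1→J1  7|5|1
PS(2,6) f=2→J2  7|5|2
M = 3(7−1)−2·5−2 = 18−10−2 = 6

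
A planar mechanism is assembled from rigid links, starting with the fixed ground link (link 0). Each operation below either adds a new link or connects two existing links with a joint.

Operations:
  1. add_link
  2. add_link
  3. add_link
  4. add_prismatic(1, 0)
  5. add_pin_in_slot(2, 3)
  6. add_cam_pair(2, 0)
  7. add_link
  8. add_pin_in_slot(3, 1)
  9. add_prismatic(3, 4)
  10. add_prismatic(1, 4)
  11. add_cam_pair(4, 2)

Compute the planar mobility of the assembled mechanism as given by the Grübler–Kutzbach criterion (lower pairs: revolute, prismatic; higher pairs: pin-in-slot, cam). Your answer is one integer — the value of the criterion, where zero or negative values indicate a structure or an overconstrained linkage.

link 0 = ground. State L|J1|J2 = 1|0|0
+link1  2|0|0
+link2  3|0|0
+link3  4|0|0
P(1,0) f=1→J1  4|1|0
PS(2,3) f=2→J2  4|1|1
C(2,0) f=2→J2  4|1|2
+link4  5|1|2
PS(3,1) f=2→J2  5|1|3
P(3,4) f=1→J1  5|2|3
P(1,4) f=1→J1  5|3|3
C(4,2) f=2→J2  5|3|4
M = 3(5−1)−2·3−4 = 12−6−4 = 2

M = 2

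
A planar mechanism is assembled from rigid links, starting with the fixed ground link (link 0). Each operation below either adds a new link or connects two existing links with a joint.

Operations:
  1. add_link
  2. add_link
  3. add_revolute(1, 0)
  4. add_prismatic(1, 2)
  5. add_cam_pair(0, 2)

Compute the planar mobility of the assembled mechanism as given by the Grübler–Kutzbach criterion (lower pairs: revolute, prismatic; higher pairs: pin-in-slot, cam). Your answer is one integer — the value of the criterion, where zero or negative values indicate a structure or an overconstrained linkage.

ground; <1,0,0>
#1 <2,0,0>
#2 <3,0,0>
R:1↔0 J1 <3,1,0>
P:1↔2 J1 <3,2,0>
C:0↔2 J2 <3,2,1>
3×2 − 2×2 − 1×1 = 1

M = 1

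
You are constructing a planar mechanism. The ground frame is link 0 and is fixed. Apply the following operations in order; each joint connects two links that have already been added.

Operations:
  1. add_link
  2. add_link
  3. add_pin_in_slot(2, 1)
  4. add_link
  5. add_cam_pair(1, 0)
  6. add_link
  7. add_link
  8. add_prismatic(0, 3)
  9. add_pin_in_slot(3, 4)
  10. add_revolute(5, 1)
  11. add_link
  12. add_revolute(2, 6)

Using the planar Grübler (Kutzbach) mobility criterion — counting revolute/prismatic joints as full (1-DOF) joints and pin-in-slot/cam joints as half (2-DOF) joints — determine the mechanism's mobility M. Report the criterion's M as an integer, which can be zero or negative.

L=1 J1=0 J2=0
add link → L=2 J1=0 J2=0
add link → L=3 J1=0 J2=0
PS@2,1 dof=2 J2 → L=3 J1=0 J2=1
add link → L=4 J1=0 J2=1
C@1,0 dof=2 J2 → L=4 J1=0 J2=2
add link → L=5 J1=0 J2=2
add link → L=6 J1=0 J2=2
P@0,3 dof=1 J1 → L=6 J1=1 J2=2
PS@3,4 dof=2 J2 → L=6 J1=1 J2=3
R@5,1 dof=1 J1 → L=6 J1=2 J2=3
add link → L=7 J1=2 J2=3
R@2,6 dof=1 J1 → L=7 J1=3 J2=3
M=3(L−1)−2J1−J2=3·6−2·3−3=9

M = 9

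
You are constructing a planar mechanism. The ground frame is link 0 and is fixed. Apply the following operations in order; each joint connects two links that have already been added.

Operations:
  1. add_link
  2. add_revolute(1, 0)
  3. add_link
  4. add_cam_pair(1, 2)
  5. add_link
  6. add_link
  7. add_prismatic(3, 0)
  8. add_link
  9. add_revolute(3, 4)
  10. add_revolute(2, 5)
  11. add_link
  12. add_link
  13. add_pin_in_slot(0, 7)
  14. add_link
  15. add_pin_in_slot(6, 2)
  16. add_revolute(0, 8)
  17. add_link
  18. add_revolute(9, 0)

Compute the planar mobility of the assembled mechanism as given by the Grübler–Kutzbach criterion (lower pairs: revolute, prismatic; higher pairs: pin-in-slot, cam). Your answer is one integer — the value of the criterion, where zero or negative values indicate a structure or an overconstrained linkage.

M = 12

[1;0;0] (link 0 is ground)
L+ [2;0;0]
R(1,0)∈J1 [2;1;0]
L+ [3;1;0]
C(1,2)∈J2 [3;1;1]
L+ [4;1;1]
L+ [5;1;1]
P(3,0)∈J1 [5;2;1]
L+ [6;2;1]
R(3,4)∈J1 [6;3;1]
R(2,5)∈J1 [6;4;1]
L+ [7;4;1]
L+ [8;4;1]
PS(0,7)∈J2 [8;4;2]
L+ [9;4;2]
PS(6,2)∈J2 [9;4;3]
R(0,8)∈J1 [9;5;3]
L+ [10;5;3]
R(9,0)∈J1 [10;6;3]
mobility = 27 − 12 − 3 = 12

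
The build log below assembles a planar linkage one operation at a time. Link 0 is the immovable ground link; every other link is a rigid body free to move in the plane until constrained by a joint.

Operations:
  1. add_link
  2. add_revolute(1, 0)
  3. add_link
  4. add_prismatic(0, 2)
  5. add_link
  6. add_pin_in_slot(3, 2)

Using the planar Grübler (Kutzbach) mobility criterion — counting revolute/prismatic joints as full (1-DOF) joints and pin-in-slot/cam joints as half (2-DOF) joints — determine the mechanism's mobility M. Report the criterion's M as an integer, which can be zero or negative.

link 0 = ground. State L|J1|J2 = 1|0|0
+link1  2|0|0
R(1,0) f=1→J1  2|1|0
+link2  3|1|0
P(0,2) f=1→J1  3|2|0
+link3  4|2|0
PS(3,2) f=2→J2  4|2|1
M = 3(4−1)−2·2−1 = 9−4−1 = 4

M = 4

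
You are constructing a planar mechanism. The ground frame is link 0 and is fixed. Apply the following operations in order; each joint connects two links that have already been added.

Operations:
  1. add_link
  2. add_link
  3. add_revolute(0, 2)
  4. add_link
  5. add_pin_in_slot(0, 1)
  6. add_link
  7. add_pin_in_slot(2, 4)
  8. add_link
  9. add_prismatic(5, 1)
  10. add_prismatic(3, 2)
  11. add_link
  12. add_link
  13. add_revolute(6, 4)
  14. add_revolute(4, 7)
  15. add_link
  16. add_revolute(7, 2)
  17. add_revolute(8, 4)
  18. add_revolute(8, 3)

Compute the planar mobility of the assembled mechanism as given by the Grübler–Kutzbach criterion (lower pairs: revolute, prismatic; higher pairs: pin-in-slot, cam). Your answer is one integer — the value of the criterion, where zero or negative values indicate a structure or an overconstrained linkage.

L=1 J1=0 J2=0
add link → L=2 J1=0 J2=0
add link → L=3 J1=0 J2=0
R@0,2 dof=1 J1 → L=3 J1=1 J2=0
add link → L=4 J1=1 J2=0
PS@0,1 dof=2 J2 → L=4 J1=1 J2=1
add link → L=5 J1=1 J2=1
PS@2,4 dof=2 J2 → L=5 J1=1 J2=2
add link → L=6 J1=1 J2=2
P@5,1 dof=1 J1 → L=6 J1=2 J2=2
P@3,2 dof=1 J1 → L=6 J1=3 J2=2
add link → L=7 J1=3 J2=2
add link → L=8 J1=3 J2=2
R@6,4 dof=1 J1 → L=8 J1=4 J2=2
R@4,7 dof=1 J1 → L=8 J1=5 J2=2
add link → L=9 J1=5 J2=2
R@7,2 dof=1 J1 → L=9 J1=6 J2=2
R@8,4 dof=1 J1 → L=9 J1=7 J2=2
R@8,3 dof=1 J1 → L=9 J1=8 J2=2
M=3(L−1)−2J1−J2=3·8−2·8−2=6

M = 6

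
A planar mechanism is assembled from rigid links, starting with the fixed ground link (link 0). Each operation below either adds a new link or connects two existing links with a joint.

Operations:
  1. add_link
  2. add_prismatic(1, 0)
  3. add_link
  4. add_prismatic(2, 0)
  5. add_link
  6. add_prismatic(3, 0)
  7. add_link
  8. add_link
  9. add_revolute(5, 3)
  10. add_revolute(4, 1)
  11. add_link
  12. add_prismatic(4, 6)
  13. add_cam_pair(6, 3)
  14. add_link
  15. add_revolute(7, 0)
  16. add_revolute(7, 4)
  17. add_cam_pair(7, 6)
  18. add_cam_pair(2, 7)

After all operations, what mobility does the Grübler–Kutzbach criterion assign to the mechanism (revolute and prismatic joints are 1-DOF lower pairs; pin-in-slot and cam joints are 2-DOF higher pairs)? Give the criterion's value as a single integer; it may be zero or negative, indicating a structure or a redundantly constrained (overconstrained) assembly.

ground; <1,0,0>
#1 <2,0,0>
P:1↔0 J1 <2,1,0>
#2 <3,1,0>
P:2↔0 J1 <3,2,0>
#3 <4,2,0>
P:3↔0 J1 <4,3,0>
#4 <5,3,0>
#5 <6,3,0>
R:5↔3 J1 <6,4,0>
R:4↔1 J1 <6,5,0>
#6 <7,5,0>
P:4↔6 J1 <7,6,0>
C:6↔3 J2 <7,6,1>
#7 <8,6,1>
R:7↔0 J1 <8,7,1>
R:7↔4 J1 <8,8,1>
C:7↔6 J2 <8,8,2>
C:2↔7 J2 <8,8,3>
3×7 − 2×8 − 1×3 = 2

M = 2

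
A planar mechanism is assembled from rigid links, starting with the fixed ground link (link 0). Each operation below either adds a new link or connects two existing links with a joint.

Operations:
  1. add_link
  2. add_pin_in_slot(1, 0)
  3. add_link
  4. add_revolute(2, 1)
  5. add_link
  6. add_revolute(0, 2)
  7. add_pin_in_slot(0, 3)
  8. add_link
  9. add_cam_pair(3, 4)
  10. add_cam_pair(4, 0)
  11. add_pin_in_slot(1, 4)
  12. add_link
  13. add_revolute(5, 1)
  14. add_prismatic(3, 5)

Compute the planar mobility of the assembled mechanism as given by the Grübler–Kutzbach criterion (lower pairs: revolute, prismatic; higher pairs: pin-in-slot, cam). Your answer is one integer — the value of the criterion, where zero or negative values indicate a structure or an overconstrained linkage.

M = 2

ground; <1,0,0>
#1 <2,0,0>
PS:1↔0 J2 <2,0,1>
#2 <3,0,1>
R:2↔1 J1 <3,1,1>
#3 <4,1,1>
R:0↔2 J1 <4,2,1>
PS:0↔3 J2 <4,2,2>
#4 <5,2,2>
C:3↔4 J2 <5,2,3>
C:4↔0 J2 <5,2,4>
PS:1↔4 J2 <5,2,5>
#5 <6,2,5>
R:5↔1 J1 <6,3,5>
P:3↔5 J1 <6,4,5>
3×5 − 2×4 − 1×5 = 2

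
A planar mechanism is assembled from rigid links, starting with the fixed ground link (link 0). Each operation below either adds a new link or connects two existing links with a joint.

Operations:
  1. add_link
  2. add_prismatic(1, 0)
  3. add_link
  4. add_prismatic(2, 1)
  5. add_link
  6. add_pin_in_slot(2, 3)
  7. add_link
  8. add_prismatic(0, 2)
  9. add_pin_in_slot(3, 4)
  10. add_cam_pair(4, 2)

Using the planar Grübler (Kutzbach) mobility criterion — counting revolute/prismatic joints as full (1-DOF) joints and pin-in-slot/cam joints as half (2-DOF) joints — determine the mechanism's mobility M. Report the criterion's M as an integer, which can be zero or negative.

(L,J1,J2)=(1,0,0); link0 fixed
link1: (2,0,0)
P 1-0 [J1]: (2,1,0)
link2: (3,1,0)
P 2-1 [J1]: (3,2,0)
link3: (4,2,0)
PS 2-3 [J2]: (4,2,1)
link4: (5,2,1)
P 0-2 [J1]: (5,3,1)
PS 3-4 [J2]: (5,3,2)
C 4-2 [J2]: (5,3,3)
Grübler: 3·4 − 2·3 − 3 = 3

M = 3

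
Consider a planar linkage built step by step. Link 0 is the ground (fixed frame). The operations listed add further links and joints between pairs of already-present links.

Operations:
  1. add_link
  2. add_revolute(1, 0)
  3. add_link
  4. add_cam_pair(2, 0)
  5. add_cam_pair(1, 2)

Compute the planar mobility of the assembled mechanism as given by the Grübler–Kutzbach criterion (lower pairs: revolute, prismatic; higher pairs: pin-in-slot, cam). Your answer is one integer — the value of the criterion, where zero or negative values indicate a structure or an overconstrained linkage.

[1;0;0] (link 0 is ground)
L+ [2;0;0]
R(1,0)∈J1 [2;1;0]
L+ [3;1;0]
C(2,0)∈J2 [3;1;1]
C(1,2)∈J2 [3;1;2]
mobility = 6 − 2 − 2 = 2

M = 2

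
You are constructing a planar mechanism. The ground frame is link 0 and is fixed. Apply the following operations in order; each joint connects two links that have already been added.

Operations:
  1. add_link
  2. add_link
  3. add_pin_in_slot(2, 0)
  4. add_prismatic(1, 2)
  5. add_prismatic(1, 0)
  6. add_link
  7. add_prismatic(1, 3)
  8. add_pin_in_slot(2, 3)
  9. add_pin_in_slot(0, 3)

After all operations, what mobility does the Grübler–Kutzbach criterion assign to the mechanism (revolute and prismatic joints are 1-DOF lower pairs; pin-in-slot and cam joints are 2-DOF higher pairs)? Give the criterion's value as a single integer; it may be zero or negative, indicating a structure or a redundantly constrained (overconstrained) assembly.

M = 0

link 0 = ground. State L|J1|J2 = 1|0|0
+link1  2|0|0
+link2  3|0|0
PS(2,0) f=2→J2  3|0|1
P(1,2) f=1→J1  3|1|1
P(1,0) f=1→J1  3|2|1
+link3  4|2|1
P(1,3) f=1→J1  4|3|1
PS(2,3) f=2→J2  4|3|2
PS(0,3) f=2→J2  4|3|3
M = 3(4−1)−2·3−3 = 9−6−3 = 0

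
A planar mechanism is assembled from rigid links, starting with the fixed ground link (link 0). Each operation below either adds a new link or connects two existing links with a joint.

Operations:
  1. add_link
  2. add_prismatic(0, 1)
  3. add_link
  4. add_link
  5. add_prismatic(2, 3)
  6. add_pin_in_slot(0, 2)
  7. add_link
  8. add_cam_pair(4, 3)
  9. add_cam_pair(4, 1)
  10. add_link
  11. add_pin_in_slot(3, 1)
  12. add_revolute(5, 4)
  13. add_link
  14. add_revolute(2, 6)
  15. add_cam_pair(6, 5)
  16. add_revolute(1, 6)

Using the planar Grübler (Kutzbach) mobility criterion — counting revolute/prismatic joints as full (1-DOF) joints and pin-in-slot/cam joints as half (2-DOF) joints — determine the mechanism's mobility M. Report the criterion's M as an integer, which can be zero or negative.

M = 3

[1;0;0] (link 0 is ground)
L+ [2;0;0]
P(0,1)∈J1 [2;1;0]
L+ [3;1;0]
L+ [4;1;0]
P(2,3)∈J1 [4;2;0]
PS(0,2)∈J2 [4;2;1]
L+ [5;2;1]
C(4,3)∈J2 [5;2;2]
C(4,1)∈J2 [5;2;3]
L+ [6;2;3]
PS(3,1)∈J2 [6;2;4]
R(5,4)∈J1 [6;3;4]
L+ [7;3;4]
R(2,6)∈J1 [7;4;4]
C(6,5)∈J2 [7;4;5]
R(1,6)∈J1 [7;5;5]
mobility = 18 − 10 − 5 = 3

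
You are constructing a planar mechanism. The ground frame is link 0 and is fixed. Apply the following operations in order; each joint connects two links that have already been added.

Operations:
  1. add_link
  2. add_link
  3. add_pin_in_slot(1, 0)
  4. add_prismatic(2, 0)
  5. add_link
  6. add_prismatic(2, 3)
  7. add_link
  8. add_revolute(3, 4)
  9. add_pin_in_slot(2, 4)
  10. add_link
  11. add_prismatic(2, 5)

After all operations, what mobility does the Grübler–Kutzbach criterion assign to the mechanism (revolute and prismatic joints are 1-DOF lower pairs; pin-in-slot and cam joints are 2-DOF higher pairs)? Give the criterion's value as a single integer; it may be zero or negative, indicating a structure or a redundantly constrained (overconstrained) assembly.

link 0 = ground. State L|J1|J2 = 1|0|0
+link1  2|0|0
+link2  3|0|0
PS(1,0) f=2→J2  3|0|1
P(2,0) f=1→J1  3|1|1
+link3  4|1|1
P(2,3) f=1→J1  4|2|1
+link4  5|2|1
R(3,4) f=1→J1  5|3|1
PS(2,4) f=2→J2  5|3|2
+link5  6|3|2
P(2,5) f=1→J1  6|4|2
M = 3(6−1)−2·4−2 = 15−8−2 = 5

M = 5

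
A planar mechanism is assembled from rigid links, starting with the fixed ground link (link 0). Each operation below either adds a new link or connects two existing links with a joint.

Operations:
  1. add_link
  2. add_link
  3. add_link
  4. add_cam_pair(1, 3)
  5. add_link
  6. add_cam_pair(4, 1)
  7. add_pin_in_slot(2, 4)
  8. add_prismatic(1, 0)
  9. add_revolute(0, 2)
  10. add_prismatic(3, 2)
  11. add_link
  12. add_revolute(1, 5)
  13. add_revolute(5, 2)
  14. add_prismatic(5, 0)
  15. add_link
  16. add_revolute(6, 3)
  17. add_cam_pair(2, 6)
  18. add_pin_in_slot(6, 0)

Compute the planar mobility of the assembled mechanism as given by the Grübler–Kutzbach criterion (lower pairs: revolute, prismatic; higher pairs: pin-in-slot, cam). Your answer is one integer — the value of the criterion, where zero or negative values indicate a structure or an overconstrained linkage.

M = -1

L=1 J1=0 J2=0
add link → L=2 J1=0 J2=0
add link → L=3 J1=0 J2=0
add link → L=4 J1=0 J2=0
C@1,3 dof=2 J2 → L=4 J1=0 J2=1
add link → L=5 J1=0 J2=1
C@4,1 dof=2 J2 → L=5 J1=0 J2=2
PS@2,4 dof=2 J2 → L=5 J1=0 J2=3
P@1,0 dof=1 J1 → L=5 J1=1 J2=3
R@0,2 dof=1 J1 → L=5 J1=2 J2=3
P@3,2 dof=1 J1 → L=5 J1=3 J2=3
add link → L=6 J1=3 J2=3
R@1,5 dof=1 J1 → L=6 J1=4 J2=3
R@5,2 dof=1 J1 → L=6 J1=5 J2=3
P@5,0 dof=1 J1 → L=6 J1=6 J2=3
add link → L=7 J1=6 J2=3
R@6,3 dof=1 J1 → L=7 J1=7 J2=3
C@2,6 dof=2 J2 → L=7 J1=7 J2=4
PS@6,0 dof=2 J2 → L=7 J1=7 J2=5
M=3(L−1)−2J1−J2=3·6−2·7−5=-1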